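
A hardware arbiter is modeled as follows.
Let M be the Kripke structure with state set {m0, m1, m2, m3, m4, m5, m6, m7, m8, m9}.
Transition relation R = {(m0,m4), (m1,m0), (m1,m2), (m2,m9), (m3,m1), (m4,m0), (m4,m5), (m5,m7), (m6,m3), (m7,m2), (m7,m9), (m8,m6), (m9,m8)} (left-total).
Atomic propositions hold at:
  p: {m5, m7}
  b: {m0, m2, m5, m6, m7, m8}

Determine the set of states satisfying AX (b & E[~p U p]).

{m1, m4, m5, m8, m9}

Sat(~p) = {m0, m1, m2, m3, m4, m6, m8, m9}
E[~p U p]: least fixpoint, start Z0 = Sat(p) = {m5, m7}, add states in Sat(~p) with some successor in Z. Z1 = {m4, m5, m7}; Z2 = {m0, m4, m5, m7}; Z3 = {m0, m1, m4, m5, m7}; Z4 = {m0, m1, m3, m4, m5, m7}; Z5 = {m0, m1, m3, m4, m5, m6, m7}; Z6 = {m0, m1, m3, m4, m5, m6, m7, m8}; Z7 = {m0, m1, m3, m4, m5, m6, m7, m8, m9}; Z8 = {m0, m1, m2, m3, m4, m5, m6, m7, m8, m9}; fixed.
Sat(E[~p U p]) = {m0, m1, m2, m3, m4, m5, m6, m7, m8, m9}
Sat(b & E[~p U p]) = {m0, m2, m5, m6, m7, m8}
Sat(AX (b & E[~p U p])) = {s : every successor in {m0, m2, m5, m6, m7, m8}} = {m1, m4, m5, m8, m9}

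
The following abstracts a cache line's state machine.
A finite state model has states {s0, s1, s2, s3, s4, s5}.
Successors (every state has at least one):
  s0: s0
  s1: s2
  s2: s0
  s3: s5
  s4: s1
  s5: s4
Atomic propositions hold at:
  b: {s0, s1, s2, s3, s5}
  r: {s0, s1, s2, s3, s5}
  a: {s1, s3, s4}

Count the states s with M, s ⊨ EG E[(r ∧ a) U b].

Sat(r ∧ a) = {s1, s3}
E[(r ∧ a) U b]: least fixpoint, start Z0 = Sat(b) = {s0, s1, s2, s3, s5}, add states in Sat(r ∧ a) with some successor in Z. Already a fixed point.
Sat(E[(r ∧ a) U b]) = {s0, s1, s2, s3, s5}
EG E[(r ∧ a) U b]: greatest fixpoint, start Z0 = {s0, s1, s2, s3, s5}, keep only states in Sat with some successor in Z. Z1 = {s0, s1, s2, s3}; Z2 = {s0, s1, s2}; fixed.
Sat(EG E[(r ∧ a) U b]) = {s0, s1, s2}
|Sat(EG E[(r ∧ a) U b])| = |{s0, s1, s2}| = 3.

3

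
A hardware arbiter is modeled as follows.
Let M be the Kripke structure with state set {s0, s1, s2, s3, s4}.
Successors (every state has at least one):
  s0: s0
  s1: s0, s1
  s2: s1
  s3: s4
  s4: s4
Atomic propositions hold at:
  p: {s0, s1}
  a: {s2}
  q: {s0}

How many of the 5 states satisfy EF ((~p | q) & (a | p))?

3

Sat(~p) = {s2, s3, s4}
Sat(~p | q) = {s0, s2, s3, s4}
Sat(a | p) = {s0, s1, s2}
Sat((~p | q) & (a | p)) = {s0, s2}
EF ((~p | q) & (a | p)): least fixpoint, start Z0 = {s0, s2}, add states with some successor in Z. Z1 = {s0, s1, s2}; fixed.
Sat(EF ((~p | q) & (a | p))) = {s0, s1, s2}
|Sat(EF ((~p | q) & (a | p)))| = |{s0, s1, s2}| = 3.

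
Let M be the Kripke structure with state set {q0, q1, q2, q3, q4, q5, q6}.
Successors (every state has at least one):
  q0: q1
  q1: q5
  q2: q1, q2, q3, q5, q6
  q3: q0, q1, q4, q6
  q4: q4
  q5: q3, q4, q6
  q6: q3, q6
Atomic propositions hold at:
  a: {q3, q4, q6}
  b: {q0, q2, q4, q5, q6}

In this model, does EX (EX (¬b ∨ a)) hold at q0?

No

Sat(¬b) = {q1, q3}
Sat(¬b ∨ a) = {q1, q3, q4, q6}
Sat(EX (¬b ∨ a)) = {s : some successor in {q1, q3, q4, q6}} = {q0, q2, q3, q4, q5, q6}
Sat(EX (EX (¬b ∨ a))) = {s : some successor in {q0, q2, q3, q4, q5, q6}} = {q1, q2, q3, q4, q5, q6}
q0 ∉ Sat(EX (EX (¬b ∨ a))) = {q1, q2, q3, q4, q5, q6}, so the formula does not hold at q0.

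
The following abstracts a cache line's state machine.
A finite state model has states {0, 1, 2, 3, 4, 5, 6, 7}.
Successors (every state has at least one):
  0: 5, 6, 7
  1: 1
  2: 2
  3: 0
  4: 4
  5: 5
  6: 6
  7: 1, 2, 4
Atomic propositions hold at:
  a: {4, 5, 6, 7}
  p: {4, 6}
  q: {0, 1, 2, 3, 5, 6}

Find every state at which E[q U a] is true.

{0, 3, 4, 5, 6, 7}

E[q U a]: least fixpoint, start Z0 = Sat(a) = {4, 5, 6, 7}, add states in Sat(q) with some successor in Z. Z1 = {0, 4, 5, 6, 7}; Z2 = {0, 3, 4, 5, 6, 7}; fixed.
Sat(E[q U a]) = {0, 3, 4, 5, 6, 7}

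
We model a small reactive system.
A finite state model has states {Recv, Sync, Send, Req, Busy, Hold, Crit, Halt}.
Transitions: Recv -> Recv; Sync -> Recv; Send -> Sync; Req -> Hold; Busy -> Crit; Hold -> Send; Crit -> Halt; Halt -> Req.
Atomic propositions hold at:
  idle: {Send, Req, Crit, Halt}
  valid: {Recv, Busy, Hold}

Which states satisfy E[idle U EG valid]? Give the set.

{Recv}

EG valid: greatest fixpoint, start Z0 = {Recv, Busy, Hold}, keep only states in Sat with some successor in Z. Z1 = {Recv}; fixed.
Sat(EG valid) = {Recv}
E[idle U EG valid]: least fixpoint, start Z0 = Sat(EG valid) = {Recv}, add states in Sat(idle) with some successor in Z. Already a fixed point.
Sat(E[idle U EG valid]) = {Recv}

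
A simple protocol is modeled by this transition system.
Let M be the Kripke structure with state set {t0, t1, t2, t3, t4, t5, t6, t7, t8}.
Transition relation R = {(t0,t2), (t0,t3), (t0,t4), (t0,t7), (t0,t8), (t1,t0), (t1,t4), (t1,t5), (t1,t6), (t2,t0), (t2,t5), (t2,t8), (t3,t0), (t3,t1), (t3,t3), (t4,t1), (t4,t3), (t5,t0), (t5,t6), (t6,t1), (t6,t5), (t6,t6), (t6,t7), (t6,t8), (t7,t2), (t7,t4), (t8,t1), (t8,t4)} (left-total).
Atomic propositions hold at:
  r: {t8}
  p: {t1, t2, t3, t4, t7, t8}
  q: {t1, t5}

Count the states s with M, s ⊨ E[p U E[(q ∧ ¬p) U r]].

Sat(¬p) = {t0, t5, t6}
Sat(q ∧ ¬p) = {t5}
E[(q ∧ ¬p) U r]: least fixpoint, start Z0 = Sat(r) = {t8}, add states in Sat(q ∧ ¬p) with some successor in Z. Already a fixed point.
Sat(E[(q ∧ ¬p) U r]) = {t8}
E[p U E[(q ∧ ¬p) U r]]: least fixpoint, start Z0 = Sat(E[(q ∧ ¬p) U r]) = {t8}, add states in Sat(p) with some successor in Z. Z1 = {t2, t8}; Z2 = {t2, t7, t8}; fixed.
Sat(E[p U E[(q ∧ ¬p) U r]]) = {t2, t7, t8}
|Sat(E[p U E[(q ∧ ¬p) U r]])| = |{t2, t7, t8}| = 3.

3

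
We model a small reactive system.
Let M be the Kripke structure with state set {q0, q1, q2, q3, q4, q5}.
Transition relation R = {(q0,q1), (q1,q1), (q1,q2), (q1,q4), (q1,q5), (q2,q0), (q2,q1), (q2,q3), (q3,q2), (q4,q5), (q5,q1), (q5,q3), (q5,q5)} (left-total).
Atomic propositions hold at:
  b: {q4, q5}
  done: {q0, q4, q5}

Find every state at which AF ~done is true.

Sat(~done) = {q1, q2, q3}
AF ~done: least fixpoint, start Z0 = {q1, q2, q3}, add states with every successor in Z. Z1 = {q0, q1, q2, q3}; fixed.
Sat(AF ~done) = {q0, q1, q2, q3}

{q0, q1, q2, q3}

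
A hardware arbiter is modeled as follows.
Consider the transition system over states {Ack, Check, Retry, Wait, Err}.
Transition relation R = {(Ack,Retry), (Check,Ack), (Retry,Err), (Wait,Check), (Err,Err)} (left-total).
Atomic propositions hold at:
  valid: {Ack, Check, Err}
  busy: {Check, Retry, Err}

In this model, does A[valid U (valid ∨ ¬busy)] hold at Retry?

No

Sat(¬busy) = {Ack, Wait}
Sat(valid ∨ ¬busy) = {Ack, Check, Wait, Err}
A[valid U (valid ∨ ¬busy)]: least fixpoint, start Z0 = Sat((valid ∨ ¬busy)) = {Ack, Check, Wait, Err}, add states in Sat(valid) with every successor in Z. Already a fixed point.
Sat(A[valid U (valid ∨ ¬busy)]) = {Ack, Check, Wait, Err}
Retry ∉ Sat(A[valid U (valid ∨ ¬busy)]) = {Ack, Check, Wait, Err}, so the formula does not hold at Retry.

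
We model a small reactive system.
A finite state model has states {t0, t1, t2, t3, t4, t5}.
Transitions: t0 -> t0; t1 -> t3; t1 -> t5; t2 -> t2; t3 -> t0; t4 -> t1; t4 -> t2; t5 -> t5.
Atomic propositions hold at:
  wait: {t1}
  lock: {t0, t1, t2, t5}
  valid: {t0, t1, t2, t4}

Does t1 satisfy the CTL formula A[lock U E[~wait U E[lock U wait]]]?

Yes

Sat(~wait) = {t0, t2, t3, t4, t5}
E[lock U wait]: least fixpoint, start Z0 = Sat(wait) = {t1}, add states in Sat(lock) with some successor in Z. Already a fixed point.
Sat(E[lock U wait]) = {t1}
E[~wait U E[lock U wait]]: least fixpoint, start Z0 = Sat(E[lock U wait]) = {t1}, add states in Sat(~wait) with some successor in Z. Z1 = {t1, t4}; fixed.
Sat(E[~wait U E[lock U wait]]) = {t1, t4}
A[lock U E[~wait U E[lock U wait]]]: least fixpoint, start Z0 = Sat(E[~wait U E[lock U wait]]) = {t1, t4}, add states in Sat(lock) with every successor in Z. Already a fixed point.
Sat(A[lock U E[~wait U E[lock U wait]]]) = {t1, t4}
t1 ∈ Sat(A[lock U E[~wait U E[lock U wait]]]) = {t1, t4}, so the formula holds at t1.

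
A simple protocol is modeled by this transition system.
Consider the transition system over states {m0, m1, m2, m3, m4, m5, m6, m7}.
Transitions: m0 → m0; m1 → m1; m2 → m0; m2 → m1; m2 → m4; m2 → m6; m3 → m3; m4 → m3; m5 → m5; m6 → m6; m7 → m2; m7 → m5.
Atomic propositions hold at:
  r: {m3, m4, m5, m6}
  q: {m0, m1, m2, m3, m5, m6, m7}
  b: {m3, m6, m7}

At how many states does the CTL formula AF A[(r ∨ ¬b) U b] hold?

Sat(¬b) = {m0, m1, m2, m4, m5}
Sat(r ∨ ¬b) = {m0, m1, m2, m3, m4, m5, m6}
A[(r ∨ ¬b) U b]: least fixpoint, start Z0 = Sat(b) = {m3, m6, m7}, add states in Sat(r ∨ ¬b) with every successor in Z. Z1 = {m3, m4, m6, m7}; fixed.
Sat(A[(r ∨ ¬b) U b]) = {m3, m4, m6, m7}
AF A[(r ∨ ¬b) U b]: least fixpoint, start Z0 = {m3, m4, m6, m7}, add states with every successor in Z. Already a fixed point.
Sat(AF A[(r ∨ ¬b) U b]) = {m3, m4, m6, m7}
|Sat(AF A[(r ∨ ¬b) U b])| = |{m3, m4, m6, m7}| = 4.

4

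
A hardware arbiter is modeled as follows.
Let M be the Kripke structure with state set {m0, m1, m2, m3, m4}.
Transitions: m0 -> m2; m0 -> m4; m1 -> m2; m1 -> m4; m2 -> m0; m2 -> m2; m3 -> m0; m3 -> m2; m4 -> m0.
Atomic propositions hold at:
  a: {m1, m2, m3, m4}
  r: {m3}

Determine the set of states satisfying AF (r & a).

{m3}

Sat(r & a) = {m3}
AF (r & a): least fixpoint, start Z0 = {m3}, add states with every successor in Z. Already a fixed point.
Sat(AF (r & a)) = {m3}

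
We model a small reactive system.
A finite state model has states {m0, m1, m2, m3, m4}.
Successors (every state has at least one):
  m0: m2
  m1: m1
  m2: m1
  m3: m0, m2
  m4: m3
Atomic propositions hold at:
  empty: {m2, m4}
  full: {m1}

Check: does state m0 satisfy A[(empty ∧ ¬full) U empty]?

Sat(¬full) = {m0, m2, m3, m4}
Sat(empty ∧ ¬full) = {m2, m4}
A[(empty ∧ ¬full) U empty]: least fixpoint, start Z0 = Sat(empty) = {m2, m4}, add states in Sat(empty ∧ ¬full) with every successor in Z. Already a fixed point.
Sat(A[(empty ∧ ¬full) U empty]) = {m2, m4}
m0 ∉ Sat(A[(empty ∧ ¬full) U empty]) = {m2, m4}, so the formula does not hold at m0.

No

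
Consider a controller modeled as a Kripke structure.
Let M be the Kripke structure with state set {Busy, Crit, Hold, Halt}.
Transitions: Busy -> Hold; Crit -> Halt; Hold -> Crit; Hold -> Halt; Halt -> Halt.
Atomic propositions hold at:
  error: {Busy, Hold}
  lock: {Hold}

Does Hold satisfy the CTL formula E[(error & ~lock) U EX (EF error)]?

Sat(~lock) = {Busy, Crit, Halt}
Sat(error & ~lock) = {Busy}
EF error: least fixpoint, start Z0 = {Busy, Hold}, add states with some successor in Z. Already a fixed point.
Sat(EF error) = {Busy, Hold}
Sat(EX (EF error)) = {s : some successor in {Busy, Hold}} = {Busy}
E[(error & ~lock) U EX (EF error)]: least fixpoint, start Z0 = Sat(EX (EF error)) = {Busy}, add states in Sat(error & ~lock) with some successor in Z. Already a fixed point.
Sat(E[(error & ~lock) U EX (EF error)]) = {Busy}
Hold ∉ Sat(E[(error & ~lock) U EX (EF error)]) = {Busy}, so the formula does not hold at Hold.

No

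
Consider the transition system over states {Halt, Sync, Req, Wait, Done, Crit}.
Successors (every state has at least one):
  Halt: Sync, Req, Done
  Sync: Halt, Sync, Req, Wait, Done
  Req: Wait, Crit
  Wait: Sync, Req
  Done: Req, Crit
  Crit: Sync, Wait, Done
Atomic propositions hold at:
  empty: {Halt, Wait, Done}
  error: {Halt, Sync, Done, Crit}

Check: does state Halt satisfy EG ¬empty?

Sat(¬empty) = {Sync, Req, Crit}
EG ¬empty: greatest fixpoint, start Z0 = {Sync, Req, Crit}, keep only states in Sat with some successor in Z. Already a fixed point.
Sat(EG ¬empty) = {Sync, Req, Crit}
Halt ∉ Sat(EG ¬empty) = {Sync, Req, Crit}, so the formula does not hold at Halt.

No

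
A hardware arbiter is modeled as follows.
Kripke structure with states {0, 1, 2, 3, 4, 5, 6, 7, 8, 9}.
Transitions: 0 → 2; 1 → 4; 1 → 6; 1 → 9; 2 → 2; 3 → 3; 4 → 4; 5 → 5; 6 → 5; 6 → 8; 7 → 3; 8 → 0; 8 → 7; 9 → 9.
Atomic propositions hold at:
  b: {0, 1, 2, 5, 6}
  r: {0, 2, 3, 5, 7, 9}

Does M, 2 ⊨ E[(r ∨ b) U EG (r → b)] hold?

Yes

Sat(r ∨ b) = {0, 1, 2, 3, 5, 6, 7, 9}
Sat(r → b) = {0, 1, 2, 4, 5, 6, 8}
EG (r → b): greatest fixpoint, start Z0 = {0, 1, 2, 4, 5, 6, 8}, keep only states in Sat with some successor in Z. Already a fixed point.
Sat(EG (r → b)) = {0, 1, 2, 4, 5, 6, 8}
E[(r ∨ b) U EG (r → b)]: least fixpoint, start Z0 = Sat(EG (r → b)) = {0, 1, 2, 4, 5, 6, 8}, add states in Sat(r ∨ b) with some successor in Z. Already a fixed point.
Sat(E[(r ∨ b) U EG (r → b)]) = {0, 1, 2, 4, 5, 6, 8}
2 ∈ Sat(E[(r ∨ b) U EG (r → b)]) = {0, 1, 2, 4, 5, 6, 8}, so the formula holds at 2.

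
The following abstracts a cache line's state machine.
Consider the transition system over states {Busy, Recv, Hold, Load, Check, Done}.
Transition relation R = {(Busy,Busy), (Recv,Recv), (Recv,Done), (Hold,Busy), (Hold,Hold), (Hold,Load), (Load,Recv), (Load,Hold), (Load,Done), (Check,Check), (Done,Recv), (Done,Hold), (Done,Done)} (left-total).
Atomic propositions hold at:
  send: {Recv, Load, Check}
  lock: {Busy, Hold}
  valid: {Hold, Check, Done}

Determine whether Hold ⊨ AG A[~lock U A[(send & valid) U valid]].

Sat(~lock) = {Recv, Load, Check, Done}
Sat(send & valid) = {Check}
A[(send & valid) U valid]: least fixpoint, start Z0 = Sat(valid) = {Hold, Check, Done}, add states in Sat(send & valid) with every successor in Z. Already a fixed point.
Sat(A[(send & valid) U valid]) = {Hold, Check, Done}
A[~lock U A[(send & valid) U valid]]: least fixpoint, start Z0 = Sat(A[(send & valid) U valid]) = {Hold, Check, Done}, add states in Sat(~lock) with every successor in Z. Already a fixed point.
Sat(A[~lock U A[(send & valid) U valid]]) = {Hold, Check, Done}
AG A[~lock U A[(send & valid) U valid]]: greatest fixpoint, start Z0 = {Hold, Check, Done}, keep only states in Sat with every successor in Z. Z1 = {Check}; fixed.
Sat(AG A[~lock U A[(send & valid) U valid]]) = {Check}
Hold ∉ Sat(AG A[~lock U A[(send & valid) U valid]]) = {Check}, so the formula does not hold at Hold.

No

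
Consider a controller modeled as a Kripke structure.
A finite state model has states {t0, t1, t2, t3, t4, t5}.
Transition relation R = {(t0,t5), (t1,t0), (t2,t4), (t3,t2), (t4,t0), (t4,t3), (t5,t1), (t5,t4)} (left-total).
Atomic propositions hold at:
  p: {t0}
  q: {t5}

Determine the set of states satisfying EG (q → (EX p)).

{t2, t3, t4}

Sat(EX p) = {s : some successor in {t0}} = {t1, t4}
Sat(q → (EX p)) = {t0, t1, t2, t3, t4}
EG (q → (EX p)): greatest fixpoint, start Z0 = {t0, t1, t2, t3, t4}, keep only states in Sat with some successor in Z. Z1 = {t1, t2, t3, t4}; Z2 = {t2, t3, t4}; fixed.
Sat(EG (q → (EX p))) = {t2, t3, t4}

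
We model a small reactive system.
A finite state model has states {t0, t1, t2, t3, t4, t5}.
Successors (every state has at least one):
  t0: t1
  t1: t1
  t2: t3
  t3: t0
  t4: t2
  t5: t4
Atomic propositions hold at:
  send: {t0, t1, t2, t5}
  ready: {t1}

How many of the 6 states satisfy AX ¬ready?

Sat(¬ready) = {t0, t2, t3, t4, t5}
Sat(AX ¬ready) = {s : every successor in {t0, t2, t3, t4, t5}} = {t2, t3, t4, t5}
|Sat(AX ¬ready)| = |{t2, t3, t4, t5}| = 4.

4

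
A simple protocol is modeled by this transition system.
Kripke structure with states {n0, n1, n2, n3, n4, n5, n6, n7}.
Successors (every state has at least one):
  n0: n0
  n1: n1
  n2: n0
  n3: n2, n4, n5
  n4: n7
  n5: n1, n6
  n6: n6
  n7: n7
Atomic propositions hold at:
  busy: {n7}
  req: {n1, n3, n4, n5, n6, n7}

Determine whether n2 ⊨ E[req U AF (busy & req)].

Sat(busy & req) = {n7}
AF (busy & req): least fixpoint, start Z0 = {n7}, add states with every successor in Z. Z1 = {n4, n7}; fixed.
Sat(AF (busy & req)) = {n4, n7}
E[req U AF (busy & req)]: least fixpoint, start Z0 = Sat(AF (busy & req)) = {n4, n7}, add states in Sat(req) with some successor in Z. Z1 = {n3, n4, n7}; fixed.
Sat(E[req U AF (busy & req)]) = {n3, n4, n7}
n2 ∉ Sat(E[req U AF (busy & req)]) = {n3, n4, n7}, so the formula does not hold at n2.

No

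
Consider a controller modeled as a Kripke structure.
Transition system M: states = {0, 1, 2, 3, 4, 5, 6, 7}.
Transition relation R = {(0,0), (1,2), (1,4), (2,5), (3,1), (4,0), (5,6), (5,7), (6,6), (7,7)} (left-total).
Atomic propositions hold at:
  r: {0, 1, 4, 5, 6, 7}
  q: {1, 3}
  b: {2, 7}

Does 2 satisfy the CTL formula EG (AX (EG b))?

No

EG b: greatest fixpoint, start Z0 = {2, 7}, keep only states in Sat with some successor in Z. Z1 = {7}; fixed.
Sat(EG b) = {7}
Sat(AX (EG b)) = {s : every successor in {7}} = {7}
EG (AX (EG b)): greatest fixpoint, start Z0 = {7}, keep only states in Sat with some successor in Z. Already a fixed point.
Sat(EG (AX (EG b))) = {7}
2 ∉ Sat(EG (AX (EG b))) = {7}, so the formula does not hold at 2.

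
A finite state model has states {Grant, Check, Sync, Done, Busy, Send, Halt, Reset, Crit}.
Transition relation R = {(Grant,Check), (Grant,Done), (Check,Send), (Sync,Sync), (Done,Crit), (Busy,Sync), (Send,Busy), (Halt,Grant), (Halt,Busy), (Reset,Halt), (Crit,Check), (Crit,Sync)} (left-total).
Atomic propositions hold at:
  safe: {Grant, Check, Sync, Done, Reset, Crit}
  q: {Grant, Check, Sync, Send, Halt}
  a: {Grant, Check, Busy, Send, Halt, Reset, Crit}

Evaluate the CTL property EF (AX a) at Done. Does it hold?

Yes

Sat(AX a) = {s : every successor in {Grant, Check, Busy, Send, Halt, Reset, Crit}} = {Check, Done, Send, Halt, Reset}
EF (AX a): least fixpoint, start Z0 = {Check, Done, Send, Halt, Reset}, add states with some successor in Z. Z1 = {Grant, Check, Done, Send, Halt, Reset, Crit}; fixed.
Sat(EF (AX a)) = {Grant, Check, Done, Send, Halt, Reset, Crit}
Done ∈ Sat(EF (AX a)) = {Grant, Check, Done, Send, Halt, Reset, Crit}, so the formula holds at Done.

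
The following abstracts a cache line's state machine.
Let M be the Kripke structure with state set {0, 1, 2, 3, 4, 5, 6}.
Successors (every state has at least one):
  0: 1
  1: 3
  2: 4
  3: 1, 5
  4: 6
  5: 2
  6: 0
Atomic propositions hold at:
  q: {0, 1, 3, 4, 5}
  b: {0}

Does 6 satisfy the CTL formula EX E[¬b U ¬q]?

Sat(¬b) = {1, 2, 3, 4, 5, 6}
Sat(¬q) = {2, 6}
E[¬b U ¬q]: least fixpoint, start Z0 = Sat(¬q) = {2, 6}, add states in Sat(¬b) with some successor in Z. Z1 = {2, 4, 5, 6}; Z2 = {2, 3, 4, 5, 6}; Z3 = {1, 2, 3, 4, 5, 6}; fixed.
Sat(E[¬b U ¬q]) = {1, 2, 3, 4, 5, 6}
Sat(EX E[¬b U ¬q]) = {s : some successor in {1, 2, 3, 4, 5, 6}} = {0, 1, 2, 3, 4, 5}
6 ∉ Sat(EX E[¬b U ¬q]) = {0, 1, 2, 3, 4, 5}, so the formula does not hold at 6.

No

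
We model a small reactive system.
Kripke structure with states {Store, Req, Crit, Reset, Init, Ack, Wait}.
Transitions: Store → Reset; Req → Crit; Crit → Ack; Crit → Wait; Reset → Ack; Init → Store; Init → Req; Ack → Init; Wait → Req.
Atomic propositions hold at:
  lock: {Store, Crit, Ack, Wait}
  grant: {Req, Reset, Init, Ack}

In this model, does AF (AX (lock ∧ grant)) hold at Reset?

Sat(lock ∧ grant) = {Ack}
Sat(AX (lock ∧ grant)) = {s : every successor in {Ack}} = {Reset}
AF (AX (lock ∧ grant)): least fixpoint, start Z0 = {Reset}, add states with every successor in Z. Z1 = {Store, Reset}; fixed.
Sat(AF (AX (lock ∧ grant))) = {Store, Reset}
Reset ∈ Sat(AF (AX (lock ∧ grant))) = {Store, Reset}, so the formula holds at Reset.

Yes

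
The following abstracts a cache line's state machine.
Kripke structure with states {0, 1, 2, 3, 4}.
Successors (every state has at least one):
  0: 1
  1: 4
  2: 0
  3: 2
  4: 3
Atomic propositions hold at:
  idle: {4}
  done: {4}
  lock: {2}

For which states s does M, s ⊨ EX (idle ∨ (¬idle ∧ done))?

{1}

Sat(¬idle) = {0, 1, 2, 3}
Sat(¬idle ∧ done) = ∅
Sat(idle ∨ (¬idle ∧ done)) = {4}
Sat(EX (idle ∨ (¬idle ∧ done))) = {s : some successor in {4}} = {1}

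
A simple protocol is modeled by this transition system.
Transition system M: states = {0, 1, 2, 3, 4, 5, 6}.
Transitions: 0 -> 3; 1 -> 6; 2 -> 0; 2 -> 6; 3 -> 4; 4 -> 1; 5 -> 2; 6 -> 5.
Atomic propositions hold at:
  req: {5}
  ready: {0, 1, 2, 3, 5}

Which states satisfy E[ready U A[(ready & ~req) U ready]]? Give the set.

{0, 1, 2, 3, 5}

Sat(~req) = {0, 1, 2, 3, 4, 6}
Sat(ready & ~req) = {0, 1, 2, 3}
A[(ready & ~req) U ready]: least fixpoint, start Z0 = Sat(ready) = {0, 1, 2, 3, 5}, add states in Sat(ready & ~req) with every successor in Z. Already a fixed point.
Sat(A[(ready & ~req) U ready]) = {0, 1, 2, 3, 5}
E[ready U A[(ready & ~req) U ready]]: least fixpoint, start Z0 = Sat(A[(ready & ~req) U ready]) = {0, 1, 2, 3, 5}, add states in Sat(ready) with some successor in Z. Already a fixed point.
Sat(E[ready U A[(ready & ~req) U ready]]) = {0, 1, 2, 3, 5}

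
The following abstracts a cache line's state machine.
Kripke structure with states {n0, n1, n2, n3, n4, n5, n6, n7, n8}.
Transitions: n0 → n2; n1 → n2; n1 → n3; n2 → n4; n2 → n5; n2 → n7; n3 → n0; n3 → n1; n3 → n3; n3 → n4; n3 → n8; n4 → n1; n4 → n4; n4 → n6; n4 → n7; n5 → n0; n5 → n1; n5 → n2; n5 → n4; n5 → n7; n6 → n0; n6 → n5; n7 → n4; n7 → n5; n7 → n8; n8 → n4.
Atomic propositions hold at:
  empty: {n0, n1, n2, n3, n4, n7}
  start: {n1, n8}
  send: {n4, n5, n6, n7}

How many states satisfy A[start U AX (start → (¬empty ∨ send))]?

Sat(¬empty) = {n5, n6, n8}
Sat(¬empty ∨ send) = {n4, n5, n6, n7, n8}
Sat(start → (¬empty ∨ send)) = {n0, n2, n3, n4, n5, n6, n7, n8}
Sat(AX (start → (¬empty ∨ send))) = {s : every successor in {n0, n2, n3, n4, n5, n6, n7, n8}} = {n0, n1, n2, n6, n7, n8}
A[start U AX (start → (¬empty ∨ send))]: least fixpoint, start Z0 = Sat(AX (start → (¬empty ∨ send))) = {n0, n1, n2, n6, n7, n8}, add states in Sat(start) with every successor in Z. Already a fixed point.
Sat(A[start U AX (start → (¬empty ∨ send))]) = {n0, n1, n2, n6, n7, n8}
|Sat(A[start U AX (start → (¬empty ∨ send))])| = |{n0, n1, n2, n6, n7, n8}| = 6.

6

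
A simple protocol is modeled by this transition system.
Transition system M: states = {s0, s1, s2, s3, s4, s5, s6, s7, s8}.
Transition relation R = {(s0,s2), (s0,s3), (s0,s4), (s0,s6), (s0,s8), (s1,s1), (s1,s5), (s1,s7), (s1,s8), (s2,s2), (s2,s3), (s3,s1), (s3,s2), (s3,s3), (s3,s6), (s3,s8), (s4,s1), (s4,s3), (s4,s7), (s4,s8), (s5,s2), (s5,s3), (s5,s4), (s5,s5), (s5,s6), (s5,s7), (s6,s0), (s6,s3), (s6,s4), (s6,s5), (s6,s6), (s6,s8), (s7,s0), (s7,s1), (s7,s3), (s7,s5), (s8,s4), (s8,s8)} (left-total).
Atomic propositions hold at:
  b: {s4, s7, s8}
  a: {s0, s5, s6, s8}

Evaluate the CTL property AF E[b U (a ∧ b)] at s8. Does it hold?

Yes

Sat(a ∧ b) = {s8}
E[b U (a ∧ b)]: least fixpoint, start Z0 = Sat((a ∧ b)) = {s8}, add states in Sat(b) with some successor in Z. Z1 = {s4, s8}; fixed.
Sat(E[b U (a ∧ b)]) = {s4, s8}
AF E[b U (a ∧ b)]: least fixpoint, start Z0 = {s4, s8}, add states with every successor in Z. Already a fixed point.
Sat(AF E[b U (a ∧ b)]) = {s4, s8}
s8 ∈ Sat(AF E[b U (a ∧ b)]) = {s4, s8}, so the formula holds at s8.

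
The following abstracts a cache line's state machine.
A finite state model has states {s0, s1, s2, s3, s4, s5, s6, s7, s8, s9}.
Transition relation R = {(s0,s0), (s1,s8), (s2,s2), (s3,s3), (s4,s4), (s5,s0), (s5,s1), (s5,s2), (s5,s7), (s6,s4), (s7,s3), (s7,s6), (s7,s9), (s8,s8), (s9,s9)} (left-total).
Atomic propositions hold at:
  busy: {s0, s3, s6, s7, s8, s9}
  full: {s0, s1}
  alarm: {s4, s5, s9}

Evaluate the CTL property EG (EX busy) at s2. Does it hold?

No

Sat(EX busy) = {s : some successor in {s0, s3, s6, s7, s8, s9}} = {s0, s1, s3, s5, s7, s8, s9}
EG (EX busy): greatest fixpoint, start Z0 = {s0, s1, s3, s5, s7, s8, s9}, keep only states in Sat with some successor in Z. Already a fixed point.
Sat(EG (EX busy)) = {s0, s1, s3, s5, s7, s8, s9}
s2 ∉ Sat(EG (EX busy)) = {s0, s1, s3, s5, s7, s8, s9}, so the formula does not hold at s2.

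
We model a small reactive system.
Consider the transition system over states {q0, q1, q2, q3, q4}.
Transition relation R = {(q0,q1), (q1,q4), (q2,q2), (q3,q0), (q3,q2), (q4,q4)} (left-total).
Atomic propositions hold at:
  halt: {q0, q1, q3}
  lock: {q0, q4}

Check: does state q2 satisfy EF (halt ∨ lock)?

No

Sat(halt ∨ lock) = {q0, q1, q3, q4}
EF (halt ∨ lock): least fixpoint, start Z0 = {q0, q1, q3, q4}, add states with some successor in Z. Already a fixed point.
Sat(EF (halt ∨ lock)) = {q0, q1, q3, q4}
q2 ∉ Sat(EF (halt ∨ lock)) = {q0, q1, q3, q4}, so the formula does not hold at q2.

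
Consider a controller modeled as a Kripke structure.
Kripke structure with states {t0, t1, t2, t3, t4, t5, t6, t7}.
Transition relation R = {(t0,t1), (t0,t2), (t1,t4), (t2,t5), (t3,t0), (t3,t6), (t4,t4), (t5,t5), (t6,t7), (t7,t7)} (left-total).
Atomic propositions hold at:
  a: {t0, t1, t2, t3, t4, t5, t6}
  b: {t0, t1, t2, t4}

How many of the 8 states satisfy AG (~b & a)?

1

Sat(~b) = {t3, t5, t6, t7}
Sat(~b & a) = {t3, t5, t6}
AG (~b & a): greatest fixpoint, start Z0 = {t3, t5, t6}, keep only states in Sat with every successor in Z. Z1 = {t5}; fixed.
Sat(AG (~b & a)) = {t5}
|Sat(AG (~b & a))| = |{t5}| = 1.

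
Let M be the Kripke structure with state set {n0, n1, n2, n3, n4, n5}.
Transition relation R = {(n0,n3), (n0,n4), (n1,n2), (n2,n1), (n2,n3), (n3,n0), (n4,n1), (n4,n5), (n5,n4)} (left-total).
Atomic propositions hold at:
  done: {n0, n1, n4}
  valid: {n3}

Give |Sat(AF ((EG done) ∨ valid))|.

1

EG done: greatest fixpoint, start Z0 = {n0, n1, n4}, keep only states in Sat with some successor in Z. Z1 = {n0, n4}; Z2 = {n0}; Z3 = ∅; fixed.
Sat(EG done) = ∅
Sat((EG done) ∨ valid) = {n3}
AF ((EG done) ∨ valid): least fixpoint, start Z0 = {n3}, add states with every successor in Z. Already a fixed point.
Sat(AF ((EG done) ∨ valid)) = {n3}
|Sat(AF ((EG done) ∨ valid))| = |{n3}| = 1.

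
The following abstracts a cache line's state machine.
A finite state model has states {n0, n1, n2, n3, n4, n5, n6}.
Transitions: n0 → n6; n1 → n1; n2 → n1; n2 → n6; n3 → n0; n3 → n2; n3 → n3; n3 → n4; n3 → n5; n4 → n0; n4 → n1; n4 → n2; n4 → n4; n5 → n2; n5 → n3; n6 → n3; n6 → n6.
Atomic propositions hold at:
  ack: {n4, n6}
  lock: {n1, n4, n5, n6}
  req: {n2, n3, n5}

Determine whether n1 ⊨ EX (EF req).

EF req: least fixpoint, start Z0 = {n2, n3, n5}, add states with some successor in Z. Z1 = {n2, n3, n4, n5, n6}; Z2 = {n0, n2, n3, n4, n5, n6}; fixed.
Sat(EF req) = {n0, n2, n3, n4, n5, n6}
Sat(EX (EF req)) = {s : some successor in {n0, n2, n3, n4, n5, n6}} = {n0, n2, n3, n4, n5, n6}
n1 ∉ Sat(EX (EF req)) = {n0, n2, n3, n4, n5, n6}, so the formula does not hold at n1.

No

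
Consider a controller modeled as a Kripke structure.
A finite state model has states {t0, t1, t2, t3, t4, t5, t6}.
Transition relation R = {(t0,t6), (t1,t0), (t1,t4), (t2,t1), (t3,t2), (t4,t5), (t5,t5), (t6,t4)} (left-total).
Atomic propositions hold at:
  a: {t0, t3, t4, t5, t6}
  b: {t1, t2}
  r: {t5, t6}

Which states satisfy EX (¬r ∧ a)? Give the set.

Sat(¬r) = {t0, t1, t2, t3, t4}
Sat(¬r ∧ a) = {t0, t3, t4}
Sat(EX (¬r ∧ a)) = {s : some successor in {t0, t3, t4}} = {t1, t6}

{t1, t6}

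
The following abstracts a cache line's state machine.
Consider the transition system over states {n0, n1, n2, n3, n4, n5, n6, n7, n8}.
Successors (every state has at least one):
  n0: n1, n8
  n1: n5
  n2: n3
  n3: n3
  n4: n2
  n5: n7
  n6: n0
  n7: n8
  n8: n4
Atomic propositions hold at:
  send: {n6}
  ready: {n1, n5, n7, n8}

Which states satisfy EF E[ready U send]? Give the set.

{n6}

E[ready U send]: least fixpoint, start Z0 = Sat(send) = {n6}, add states in Sat(ready) with some successor in Z. Already a fixed point.
Sat(E[ready U send]) = {n6}
EF E[ready U send]: least fixpoint, start Z0 = {n6}, add states with some successor in Z. Already a fixed point.
Sat(EF E[ready U send]) = {n6}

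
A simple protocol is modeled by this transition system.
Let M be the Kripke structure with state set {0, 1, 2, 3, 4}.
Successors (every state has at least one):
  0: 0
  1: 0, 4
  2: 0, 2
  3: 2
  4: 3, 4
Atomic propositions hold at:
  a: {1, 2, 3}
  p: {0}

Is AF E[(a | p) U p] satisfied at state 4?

No

Sat(a | p) = {0, 1, 2, 3}
E[(a | p) U p]: least fixpoint, start Z0 = Sat(p) = {0}, add states in Sat(a | p) with some successor in Z. Z1 = {0, 1, 2}; Z2 = {0, 1, 2, 3}; fixed.
Sat(E[(a | p) U p]) = {0, 1, 2, 3}
AF E[(a | p) U p]: least fixpoint, start Z0 = {0, 1, 2, 3}, add states with every successor in Z. Already a fixed point.
Sat(AF E[(a | p) U p]) = {0, 1, 2, 3}
4 ∉ Sat(AF E[(a | p) U p]) = {0, 1, 2, 3}, so the formula does not hold at 4.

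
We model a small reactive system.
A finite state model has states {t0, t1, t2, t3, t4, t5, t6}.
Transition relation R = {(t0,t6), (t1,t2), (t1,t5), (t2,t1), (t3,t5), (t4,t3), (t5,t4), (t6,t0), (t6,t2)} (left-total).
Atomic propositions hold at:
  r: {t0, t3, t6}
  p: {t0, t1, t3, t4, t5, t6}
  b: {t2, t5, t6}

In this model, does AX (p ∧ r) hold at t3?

Sat(p ∧ r) = {t0, t3, t6}
Sat(AX (p ∧ r)) = {s : every successor in {t0, t3, t6}} = {t0, t4}
t3 ∉ Sat(AX (p ∧ r)) = {t0, t4}, so the formula does not hold at t3.

No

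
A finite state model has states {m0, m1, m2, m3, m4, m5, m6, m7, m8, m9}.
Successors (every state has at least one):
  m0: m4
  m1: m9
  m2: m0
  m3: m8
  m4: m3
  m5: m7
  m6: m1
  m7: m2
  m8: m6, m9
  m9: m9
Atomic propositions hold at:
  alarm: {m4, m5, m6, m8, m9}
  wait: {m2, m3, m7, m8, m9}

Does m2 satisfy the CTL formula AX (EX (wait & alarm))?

No

Sat(wait & alarm) = {m8, m9}
Sat(EX (wait & alarm)) = {s : some successor in {m8, m9}} = {m1, m3, m8, m9}
Sat(AX (EX (wait & alarm))) = {s : every successor in {m1, m3, m8, m9}} = {m1, m3, m4, m6, m9}
m2 ∉ Sat(AX (EX (wait & alarm))) = {m1, m3, m4, m6, m9}, so the formula does not hold at m2.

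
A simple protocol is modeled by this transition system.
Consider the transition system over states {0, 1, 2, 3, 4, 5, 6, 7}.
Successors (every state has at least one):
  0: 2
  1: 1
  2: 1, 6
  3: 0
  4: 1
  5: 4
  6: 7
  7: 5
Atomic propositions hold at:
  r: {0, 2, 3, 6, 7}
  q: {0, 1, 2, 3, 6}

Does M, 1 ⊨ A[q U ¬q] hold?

Sat(¬q) = {4, 5, 7}
A[q U ¬q]: least fixpoint, start Z0 = Sat(¬q) = {4, 5, 7}, add states in Sat(q) with every successor in Z. Z1 = {4, 5, 6, 7}; fixed.
Sat(A[q U ¬q]) = {4, 5, 6, 7}
1 ∉ Sat(A[q U ¬q]) = {4, 5, 6, 7}, so the formula does not hold at 1.

No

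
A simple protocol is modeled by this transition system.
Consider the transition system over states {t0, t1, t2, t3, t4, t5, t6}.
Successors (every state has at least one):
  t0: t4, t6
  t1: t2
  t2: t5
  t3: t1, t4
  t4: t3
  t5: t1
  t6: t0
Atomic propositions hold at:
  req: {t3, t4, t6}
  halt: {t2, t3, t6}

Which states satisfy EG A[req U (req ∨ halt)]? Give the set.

{t3, t4}

Sat(req ∨ halt) = {t2, t3, t4, t6}
A[req U (req ∨ halt)]: least fixpoint, start Z0 = Sat((req ∨ halt)) = {t2, t3, t4, t6}, add states in Sat(req) with every successor in Z. Already a fixed point.
Sat(A[req U (req ∨ halt)]) = {t2, t3, t4, t6}
EG A[req U (req ∨ halt)]: greatest fixpoint, start Z0 = {t2, t3, t4, t6}, keep only states in Sat with some successor in Z. Z1 = {t3, t4}; fixed.
Sat(EG A[req U (req ∨ halt)]) = {t3, t4}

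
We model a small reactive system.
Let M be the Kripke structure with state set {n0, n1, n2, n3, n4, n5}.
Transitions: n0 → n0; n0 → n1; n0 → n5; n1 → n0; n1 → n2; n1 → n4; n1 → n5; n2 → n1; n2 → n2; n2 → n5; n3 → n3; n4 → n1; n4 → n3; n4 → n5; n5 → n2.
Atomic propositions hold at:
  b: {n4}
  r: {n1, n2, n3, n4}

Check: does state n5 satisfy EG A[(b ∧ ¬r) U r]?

No

Sat(¬r) = {n0, n5}
Sat(b ∧ ¬r) = ∅
A[(b ∧ ¬r) U r]: least fixpoint, start Z0 = Sat(r) = {n1, n2, n3, n4}, add states in Sat(b ∧ ¬r) with every successor in Z. Already a fixed point.
Sat(A[(b ∧ ¬r) U r]) = {n1, n2, n3, n4}
EG A[(b ∧ ¬r) U r]: greatest fixpoint, start Z0 = {n1, n2, n3, n4}, keep only states in Sat with some successor in Z. Already a fixed point.
Sat(EG A[(b ∧ ¬r) U r]) = {n1, n2, n3, n4}
n5 ∉ Sat(EG A[(b ∧ ¬r) U r]) = {n1, n2, n3, n4}, so the formula does not hold at n5.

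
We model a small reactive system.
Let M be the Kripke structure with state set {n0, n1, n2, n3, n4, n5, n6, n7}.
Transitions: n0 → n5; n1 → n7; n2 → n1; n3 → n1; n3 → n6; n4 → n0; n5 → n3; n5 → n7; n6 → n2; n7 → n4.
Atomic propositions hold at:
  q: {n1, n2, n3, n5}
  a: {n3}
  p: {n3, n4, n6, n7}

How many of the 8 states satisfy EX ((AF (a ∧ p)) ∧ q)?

1

Sat(a ∧ p) = {n3}
AF (a ∧ p): least fixpoint, start Z0 = {n3}, add states with every successor in Z. Already a fixed point.
Sat(AF (a ∧ p)) = {n3}
Sat((AF (a ∧ p)) ∧ q) = {n3}
Sat(EX ((AF (a ∧ p)) ∧ q)) = {s : some successor in {n3}} = {n5}
|Sat(EX ((AF (a ∧ p)) ∧ q))| = |{n5}| = 1.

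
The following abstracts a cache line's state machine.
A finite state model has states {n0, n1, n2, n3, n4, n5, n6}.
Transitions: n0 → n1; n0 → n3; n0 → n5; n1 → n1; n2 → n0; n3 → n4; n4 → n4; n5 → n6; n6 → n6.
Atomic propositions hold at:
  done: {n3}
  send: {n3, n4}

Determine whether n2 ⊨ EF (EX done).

Sat(EX done) = {s : some successor in {n3}} = {n0}
EF (EX done): least fixpoint, start Z0 = {n0}, add states with some successor in Z. Z1 = {n0, n2}; fixed.
Sat(EF (EX done)) = {n0, n2}
n2 ∈ Sat(EF (EX done)) = {n0, n2}, so the formula holds at n2.

Yes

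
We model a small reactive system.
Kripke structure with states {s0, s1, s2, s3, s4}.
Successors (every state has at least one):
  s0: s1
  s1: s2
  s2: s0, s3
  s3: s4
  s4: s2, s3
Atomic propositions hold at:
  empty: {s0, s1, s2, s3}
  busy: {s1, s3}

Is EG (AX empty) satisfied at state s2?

Yes

Sat(AX empty) = {s : every successor in {s0, s1, s2, s3}} = {s0, s1, s2, s4}
EG (AX empty): greatest fixpoint, start Z0 = {s0, s1, s2, s4}, keep only states in Sat with some successor in Z. Already a fixed point.
Sat(EG (AX empty)) = {s0, s1, s2, s4}
s2 ∈ Sat(EG (AX empty)) = {s0, s1, s2, s4}, so the formula holds at s2.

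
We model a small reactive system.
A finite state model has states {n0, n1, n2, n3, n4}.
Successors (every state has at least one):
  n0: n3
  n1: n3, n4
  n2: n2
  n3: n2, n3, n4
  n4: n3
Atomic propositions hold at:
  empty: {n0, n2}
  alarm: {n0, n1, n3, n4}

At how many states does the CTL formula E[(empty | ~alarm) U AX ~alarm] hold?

1

Sat(~alarm) = {n2}
Sat(empty | ~alarm) = {n0, n2}
Sat(AX ~alarm) = {s : every successor in {n2}} = {n2}
E[(empty | ~alarm) U AX ~alarm]: least fixpoint, start Z0 = Sat(AX ~alarm) = {n2}, add states in Sat(empty | ~alarm) with some successor in Z. Already a fixed point.
Sat(E[(empty | ~alarm) U AX ~alarm]) = {n2}
|Sat(E[(empty | ~alarm) U AX ~alarm])| = |{n2}| = 1.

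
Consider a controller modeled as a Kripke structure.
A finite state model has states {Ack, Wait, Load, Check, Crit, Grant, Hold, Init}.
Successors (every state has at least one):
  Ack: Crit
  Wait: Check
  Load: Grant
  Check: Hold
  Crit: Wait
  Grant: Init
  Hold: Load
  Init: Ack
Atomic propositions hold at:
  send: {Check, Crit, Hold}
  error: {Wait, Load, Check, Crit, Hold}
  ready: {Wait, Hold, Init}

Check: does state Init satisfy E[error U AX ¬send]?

Sat(¬send) = {Ack, Wait, Load, Grant, Init}
Sat(AX ¬send) = {s : every successor in {Ack, Wait, Load, Grant, Init}} = {Load, Crit, Grant, Hold, Init}
E[error U AX ¬send]: least fixpoint, start Z0 = Sat(AX ¬send) = {Load, Crit, Grant, Hold, Init}, add states in Sat(error) with some successor in Z. Z1 = {Load, Check, Crit, Grant, Hold, Init}; Z2 = {Wait, Load, Check, Crit, Grant, Hold, Init}; fixed.
Sat(E[error U AX ¬send]) = {Wait, Load, Check, Crit, Grant, Hold, Init}
Init ∈ Sat(E[error U AX ¬send]) = {Wait, Load, Check, Crit, Grant, Hold, Init}, so the formula holds at Init.

Yes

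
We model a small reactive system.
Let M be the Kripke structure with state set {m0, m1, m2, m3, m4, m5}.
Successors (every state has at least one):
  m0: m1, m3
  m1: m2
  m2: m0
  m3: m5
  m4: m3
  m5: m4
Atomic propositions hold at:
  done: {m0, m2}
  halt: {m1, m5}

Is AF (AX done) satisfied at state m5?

No

Sat(AX done) = {s : every successor in {m0, m2}} = {m1, m2}
AF (AX done): least fixpoint, start Z0 = {m1, m2}, add states with every successor in Z. Already a fixed point.
Sat(AF (AX done)) = {m1, m2}
m5 ∉ Sat(AF (AX done)) = {m1, m2}, so the formula does not hold at m5.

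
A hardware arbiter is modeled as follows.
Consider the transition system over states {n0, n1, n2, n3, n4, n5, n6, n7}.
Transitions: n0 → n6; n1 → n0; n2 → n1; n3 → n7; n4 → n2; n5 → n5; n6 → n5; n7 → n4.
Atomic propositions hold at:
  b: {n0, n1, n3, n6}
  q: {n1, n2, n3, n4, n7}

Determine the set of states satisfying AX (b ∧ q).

{n2}

Sat(b ∧ q) = {n1, n3}
Sat(AX (b ∧ q)) = {s : every successor in {n1, n3}} = {n2}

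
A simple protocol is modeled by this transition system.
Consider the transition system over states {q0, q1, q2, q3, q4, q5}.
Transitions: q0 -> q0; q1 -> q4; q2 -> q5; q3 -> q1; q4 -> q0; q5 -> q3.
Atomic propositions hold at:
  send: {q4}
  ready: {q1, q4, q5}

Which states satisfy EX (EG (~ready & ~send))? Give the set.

{q0, q4}

Sat(~ready) = {q0, q2, q3}
Sat(~send) = {q0, q1, q2, q3, q5}
Sat(~ready & ~send) = {q0, q2, q3}
EG (~ready & ~send): greatest fixpoint, start Z0 = {q0, q2, q3}, keep only states in Sat with some successor in Z. Z1 = {q0}; fixed.
Sat(EG (~ready & ~send)) = {q0}
Sat(EX (EG (~ready & ~send))) = {s : some successor in {q0}} = {q0, q4}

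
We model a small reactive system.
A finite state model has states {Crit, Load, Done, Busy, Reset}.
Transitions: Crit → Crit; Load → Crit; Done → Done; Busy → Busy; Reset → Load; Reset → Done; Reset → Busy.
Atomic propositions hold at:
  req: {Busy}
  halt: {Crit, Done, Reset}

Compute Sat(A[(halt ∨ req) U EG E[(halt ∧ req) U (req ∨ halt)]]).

Sat(halt ∨ req) = {Crit, Done, Busy, Reset}
Sat(halt ∧ req) = ∅
Sat(req ∨ halt) = {Crit, Done, Busy, Reset}
E[(halt ∧ req) U (req ∨ halt)]: least fixpoint, start Z0 = Sat((req ∨ halt)) = {Crit, Done, Busy, Reset}, add states in Sat(halt ∧ req) with some successor in Z. Already a fixed point.
Sat(E[(halt ∧ req) U (req ∨ halt)]) = {Crit, Done, Busy, Reset}
EG E[(halt ∧ req) U (req ∨ halt)]: greatest fixpoint, start Z0 = {Crit, Done, Busy, Reset}, keep only states in Sat with some successor in Z. Already a fixed point.
Sat(EG E[(halt ∧ req) U (req ∨ halt)]) = {Crit, Done, Busy, Reset}
A[(halt ∨ req) U EG E[(halt ∧ req) U (req ∨ halt)]]: least fixpoint, start Z0 = Sat(EG E[(halt ∧ req) U (req ∨ halt)]) = {Crit, Done, Busy, Reset}, add states in Sat(halt ∨ req) with every successor in Z. Already a fixed point.
Sat(A[(halt ∨ req) U EG E[(halt ∧ req) U (req ∨ halt)]]) = {Crit, Done, Busy, Reset}

{Crit, Done, Busy, Reset}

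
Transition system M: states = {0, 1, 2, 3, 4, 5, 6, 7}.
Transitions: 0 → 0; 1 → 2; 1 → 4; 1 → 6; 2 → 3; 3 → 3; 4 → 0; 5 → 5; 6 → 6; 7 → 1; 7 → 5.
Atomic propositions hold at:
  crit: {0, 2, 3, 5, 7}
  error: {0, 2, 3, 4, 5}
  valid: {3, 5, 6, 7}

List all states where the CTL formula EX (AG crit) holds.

AG crit: greatest fixpoint, start Z0 = {0, 2, 3, 5, 7}, keep only states in Sat with every successor in Z. Z1 = {0, 2, 3, 5}; fixed.
Sat(AG crit) = {0, 2, 3, 5}
Sat(EX (AG crit)) = {s : some successor in {0, 2, 3, 5}} = {0, 1, 2, 3, 4, 5, 7}

{0, 1, 2, 3, 4, 5, 7}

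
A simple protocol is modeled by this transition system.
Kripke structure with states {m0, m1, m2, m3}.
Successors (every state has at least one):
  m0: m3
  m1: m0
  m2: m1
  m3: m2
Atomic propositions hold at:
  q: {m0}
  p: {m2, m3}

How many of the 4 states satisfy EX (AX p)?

2

Sat(AX p) = {s : every successor in {m2, m3}} = {m0, m3}
Sat(EX (AX p)) = {s : some successor in {m0, m3}} = {m0, m1}
|Sat(EX (AX p))| = |{m0, m1}| = 2.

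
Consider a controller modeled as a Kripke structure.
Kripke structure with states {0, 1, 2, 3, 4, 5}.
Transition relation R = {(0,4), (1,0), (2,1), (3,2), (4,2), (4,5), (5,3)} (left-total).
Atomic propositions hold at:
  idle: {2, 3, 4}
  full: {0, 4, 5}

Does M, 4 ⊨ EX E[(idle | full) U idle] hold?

Sat(idle | full) = {0, 2, 3, 4, 5}
E[(idle | full) U idle]: least fixpoint, start Z0 = Sat(idle) = {2, 3, 4}, add states in Sat(idle | full) with some successor in Z. Z1 = {0, 2, 3, 4, 5}; fixed.
Sat(E[(idle | full) U idle]) = {0, 2, 3, 4, 5}
Sat(EX E[(idle | full) U idle]) = {s : some successor in {0, 2, 3, 4, 5}} = {0, 1, 3, 4, 5}
4 ∈ Sat(EX E[(idle | full) U idle]) = {0, 1, 3, 4, 5}, so the formula holds at 4.

Yes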